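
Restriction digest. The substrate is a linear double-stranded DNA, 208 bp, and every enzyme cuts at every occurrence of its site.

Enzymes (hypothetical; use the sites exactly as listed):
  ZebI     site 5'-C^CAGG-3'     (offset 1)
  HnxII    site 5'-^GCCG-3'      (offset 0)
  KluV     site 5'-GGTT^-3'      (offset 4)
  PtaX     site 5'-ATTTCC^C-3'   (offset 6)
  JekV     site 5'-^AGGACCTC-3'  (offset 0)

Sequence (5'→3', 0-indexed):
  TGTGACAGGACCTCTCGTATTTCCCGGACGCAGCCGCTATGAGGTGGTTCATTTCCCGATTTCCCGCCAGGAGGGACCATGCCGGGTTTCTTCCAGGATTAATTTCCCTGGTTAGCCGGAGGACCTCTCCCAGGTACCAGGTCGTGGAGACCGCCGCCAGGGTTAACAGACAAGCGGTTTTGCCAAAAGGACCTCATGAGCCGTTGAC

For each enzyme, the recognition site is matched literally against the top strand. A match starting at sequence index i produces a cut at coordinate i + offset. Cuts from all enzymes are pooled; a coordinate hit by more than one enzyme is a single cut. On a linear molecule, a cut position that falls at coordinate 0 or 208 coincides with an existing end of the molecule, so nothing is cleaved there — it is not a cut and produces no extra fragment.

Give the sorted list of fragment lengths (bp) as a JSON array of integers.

Per-enzyme occurrences:
  ZebI CCAGG/1: at [66, 92, 129, 136, 156] ⇒ [67, 93, 130, 137, 157]
  HnxII GCCG/0: at [32, 80, 114, 152, 199] ⇒ [32, 80, 114, 152, 199]
  KluV GGTT/4: at [45, 84, 109, 160, 175] ⇒ [49, 88, 113, 164, 179]
  PtaX ATTTCCC/6: at [18, 50, 58, 101] ⇒ [24, 56, 64, 107]
  JekV AGGACCTC/0: at [6, 119, 187] ⇒ [6, 119, 187]

Pooled cuts: [6, 24, 32, 49, 56, 64, 67, 80, 88, 93, 107, 113, 114, 119, 130, 137, 152, 157, 164, 179, 187, 199]

Fragment lengths:
  [0,6): 6 bp
  [6,24): 18 bp
  [24,32): 8 bp
  [32,49): 17 bp
  [49,56): 7 bp
  [56,64): 8 bp
  [64,67): 3 bp
  [67,80): 13 bp
  [80,88): 8 bp
  [88,93): 5 bp
  [93,107): 14 bp
  [107,113): 6 bp
  [113,114): 1 bp
  [114,119): 5 bp
  [119,130): 11 bp
  [130,137): 7 bp
  [137,152): 15 bp
  [152,157): 5 bp
  [157,164): 7 bp
  [164,179): 15 bp
  [179,187): 8 bp
  [187,199): 12 bp
  [199,208): 9 bp

[1,3,5,5,5,6,6,7,7,7,8,8,8,8,9,11,12,13,14,15,15,17,18]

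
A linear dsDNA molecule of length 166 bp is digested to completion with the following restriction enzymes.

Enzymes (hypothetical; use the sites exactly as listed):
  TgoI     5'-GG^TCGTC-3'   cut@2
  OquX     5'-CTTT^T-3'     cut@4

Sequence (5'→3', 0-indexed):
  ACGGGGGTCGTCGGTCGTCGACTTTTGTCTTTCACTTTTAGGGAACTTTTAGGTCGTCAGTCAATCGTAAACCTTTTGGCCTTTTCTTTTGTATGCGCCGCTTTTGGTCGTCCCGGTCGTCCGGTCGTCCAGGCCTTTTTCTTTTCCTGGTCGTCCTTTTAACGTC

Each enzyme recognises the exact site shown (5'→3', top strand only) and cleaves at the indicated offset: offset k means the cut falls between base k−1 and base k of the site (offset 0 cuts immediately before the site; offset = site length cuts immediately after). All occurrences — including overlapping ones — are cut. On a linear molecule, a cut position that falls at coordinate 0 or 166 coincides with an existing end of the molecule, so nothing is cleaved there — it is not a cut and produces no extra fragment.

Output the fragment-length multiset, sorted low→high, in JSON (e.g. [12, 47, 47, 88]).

[3,4,5,6,6,7,7,7,8,8,9,9,11,11,13,14,15,23]

Scan for sites:
  TgoI GGTCGTC/2: at [5, 12, 51, 105, 114, 122, 148] ⇒ [7, 14, 53, 107, 116, 124, 150]
  OquX CTTTT/4: at [21, 34, 45, 72, 80, 85, 100, 134, 140, 155] ⇒ [25, 38, 49, 76, 84, 89, 104, 138, 144, 159]

Pooled cuts: [7, 14, 25, 38, 49, 53, 76, 84, 89, 104, 107, 116, 124, 138, 144, 150, 159]

Fragments:
  [0,7): 7 bp
  [7,14): 7 bp
  [14,25): 11 bp
  [25,38): 13 bp
  [38,49): 11 bp
  [49,53): 4 bp
  [53,76): 23 bp
  [76,84): 8 bp
  [84,89): 5 bp
  [89,104): 15 bp
  [104,107): 3 bp
  [107,116): 9 bp
  [116,124): 8 bp
  [124,138): 14 bp
  [138,144): 6 bp
  [144,150): 6 bp
  [150,159): 9 bp
  [159,166): 7 bp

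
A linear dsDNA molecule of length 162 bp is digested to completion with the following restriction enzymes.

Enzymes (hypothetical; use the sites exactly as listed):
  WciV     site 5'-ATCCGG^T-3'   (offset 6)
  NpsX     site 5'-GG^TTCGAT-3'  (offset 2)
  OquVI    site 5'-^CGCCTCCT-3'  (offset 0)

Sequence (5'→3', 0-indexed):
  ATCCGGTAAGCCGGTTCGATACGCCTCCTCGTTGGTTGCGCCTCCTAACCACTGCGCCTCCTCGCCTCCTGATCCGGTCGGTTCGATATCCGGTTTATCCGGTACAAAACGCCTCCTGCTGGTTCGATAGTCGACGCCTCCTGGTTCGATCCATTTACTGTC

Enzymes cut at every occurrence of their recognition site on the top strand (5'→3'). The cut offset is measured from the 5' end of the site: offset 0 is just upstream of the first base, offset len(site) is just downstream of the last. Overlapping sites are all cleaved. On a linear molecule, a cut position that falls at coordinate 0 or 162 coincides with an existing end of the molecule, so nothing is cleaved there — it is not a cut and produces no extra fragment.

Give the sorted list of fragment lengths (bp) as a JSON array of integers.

[4,6,7,7,8,8,9,10,12,12,13,15,16,17,18]

Site scan:
  WciV ATCCGGT/6: at [0, 71, 87, 96] ⇒ [6, 77, 93, 102]
  NpsX GGTTCGAT/2: at [12, 79, 120, 142] ⇒ [14, 81, 122, 144]
  OquVI CGCCTCCT/0: at [21, 38, 54, 62, 109, 134] ⇒ [21, 38, 54, 62, 109, 134]

All cut coordinates (distinct, sorted): [6, 14, 21, 38, 54, 62, 77, 81, 93, 102, 109, 122, 134, 144]

Fragment lengths:
  [0,6): 6 bp
  [6,14): 8 bp
  [14,21): 7 bp
  [21,38): 17 bp
  [38,54): 16 bp
  [54,62): 8 bp
  [62,77): 15 bp
  [77,81): 4 bp
  [81,93): 12 bp
  [93,102): 9 bp
  [102,109): 7 bp
  [109,122): 13 bp
  [122,134): 12 bp
  [134,144): 10 bp
  [144,162): 18 bp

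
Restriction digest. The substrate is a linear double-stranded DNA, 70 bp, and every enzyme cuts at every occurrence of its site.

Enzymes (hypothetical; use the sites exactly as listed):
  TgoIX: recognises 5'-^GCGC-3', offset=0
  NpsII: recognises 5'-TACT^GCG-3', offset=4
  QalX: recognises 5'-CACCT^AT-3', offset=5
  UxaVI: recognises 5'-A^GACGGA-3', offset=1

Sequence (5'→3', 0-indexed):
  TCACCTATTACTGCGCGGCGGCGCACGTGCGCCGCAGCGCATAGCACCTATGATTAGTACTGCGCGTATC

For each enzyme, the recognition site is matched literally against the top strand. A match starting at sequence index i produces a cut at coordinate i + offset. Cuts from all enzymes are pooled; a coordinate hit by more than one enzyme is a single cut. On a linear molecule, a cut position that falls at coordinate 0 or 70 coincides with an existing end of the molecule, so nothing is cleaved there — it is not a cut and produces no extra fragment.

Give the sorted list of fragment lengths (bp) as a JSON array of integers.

[6,6,8,8,8,9,12,13]

Scan for sites:
  TgoIX (GCGC, off=0): starts [12, 20, 28, 36, 61] → cuts [12, 20, 28, 36, 61]
  NpsII (TACTGCG, off=4): starts [8, 57] → cuts [12, 61]
  QalX (CACCTAT, off=5): starts [1, 44] → cuts [6, 49]
  UxaVI (AGACGGA, off=1): no sites

Pooled cuts: [6, 12, 20, 28, 36, 49, 61]

Fragment lengths:
  [0,6): 6 bp
  [6,12): 6 bp
  [12,20): 8 bp
  [20,28): 8 bp
  [28,36): 8 bp
  [36,49): 13 bp
  [49,61): 12 bp
  [61,70): 9 bp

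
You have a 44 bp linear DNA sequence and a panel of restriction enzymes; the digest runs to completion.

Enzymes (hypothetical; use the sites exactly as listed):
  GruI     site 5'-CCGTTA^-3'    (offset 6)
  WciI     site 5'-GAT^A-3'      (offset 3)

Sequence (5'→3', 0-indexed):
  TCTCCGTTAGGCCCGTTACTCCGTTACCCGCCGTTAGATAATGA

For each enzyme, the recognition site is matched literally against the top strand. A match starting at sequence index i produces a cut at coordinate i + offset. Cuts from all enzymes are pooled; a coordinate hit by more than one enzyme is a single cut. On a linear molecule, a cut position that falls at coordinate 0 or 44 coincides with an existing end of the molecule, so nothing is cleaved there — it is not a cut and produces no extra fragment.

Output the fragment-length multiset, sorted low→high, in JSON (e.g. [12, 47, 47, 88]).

[3,5,8,9,9,10]

Site scan:
  GruI CCGTTA/6: at [3, 12, 20, 30] ⇒ [9, 18, 26, 36]
  WciI GATA/3: at [36] ⇒ [39]

All cut coordinates (distinct, sorted): [9, 18, 26, 36, 39]

Fragments:
  [0,9): 9 bp
  [9,18): 9 bp
  [18,26): 8 bp
  [26,36): 10 bp
  [36,39): 3 bp
  [39,44): 5 bp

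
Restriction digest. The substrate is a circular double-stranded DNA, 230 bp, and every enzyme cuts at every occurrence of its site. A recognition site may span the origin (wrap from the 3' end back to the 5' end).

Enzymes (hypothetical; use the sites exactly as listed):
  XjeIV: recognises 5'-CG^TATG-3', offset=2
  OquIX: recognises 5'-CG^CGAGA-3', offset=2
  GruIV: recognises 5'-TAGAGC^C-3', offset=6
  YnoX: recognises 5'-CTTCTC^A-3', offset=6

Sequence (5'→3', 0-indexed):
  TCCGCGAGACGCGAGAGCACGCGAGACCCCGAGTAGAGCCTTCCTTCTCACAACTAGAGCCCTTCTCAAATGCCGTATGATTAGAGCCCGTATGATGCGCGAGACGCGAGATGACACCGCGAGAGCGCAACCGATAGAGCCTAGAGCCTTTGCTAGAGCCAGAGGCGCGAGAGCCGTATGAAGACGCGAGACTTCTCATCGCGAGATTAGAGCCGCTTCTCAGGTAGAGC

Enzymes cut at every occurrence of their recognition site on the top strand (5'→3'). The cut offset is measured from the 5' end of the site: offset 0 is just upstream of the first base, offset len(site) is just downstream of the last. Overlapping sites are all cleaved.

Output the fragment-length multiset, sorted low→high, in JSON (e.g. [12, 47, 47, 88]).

Per-enzyme occurrences:
  XjeIV (CGTATG, off=2): starts [73, 88, 174] → cuts [75, 90, 176]
  OquIX (CGCGAGA, off=2): starts [2, 9, 19, 97, 104, 117, 165, 184, 199] → cuts [4, 11, 21, 99, 106, 119, 167, 186, 201]
  GruIV (TAGAGCC, off=6): starts [33, 54, 81, 134, 141, 153, 207] → cuts [39, 60, 87, 140, 147, 159, 213]
  YnoX (CTTCTCA, off=6): starts [43, 61, 191, 215] → cuts [49, 67, 197, 221]

Pooled cuts: [4, 11, 21, 39, 49, 60, 67, 75, 87, 90, 99, 106, 119, 140, 147, 159, 167, 176, 186, 197, 201, 213, 221]

Fragment lengths:
  4→11: 7 bp
  11→21: 10 bp
  21→39: 18 bp
  39→49: 10 bp
  49→60: 11 bp
  60→67: 7 bp
  67→75: 8 bp
  75→87: 12 bp
  87→90: 3 bp
  90→99: 9 bp
  99→106: 7 bp
  106→119: 13 bp
  119→140: 21 bp
  140→147: 7 bp
  147→159: 12 bp
  159→167: 8 bp
  167→176: 9 bp
  176→186: 10 bp
  186→197: 11 bp
  197→201: 4 bp
  201→213: 12 bp
  213→221: 8 bp
  221→4 (wrap): 230-221+4 = 13 bp

[3,4,7,7,7,7,8,8,8,9,9,10,10,10,11,11,12,12,12,13,13,18,21]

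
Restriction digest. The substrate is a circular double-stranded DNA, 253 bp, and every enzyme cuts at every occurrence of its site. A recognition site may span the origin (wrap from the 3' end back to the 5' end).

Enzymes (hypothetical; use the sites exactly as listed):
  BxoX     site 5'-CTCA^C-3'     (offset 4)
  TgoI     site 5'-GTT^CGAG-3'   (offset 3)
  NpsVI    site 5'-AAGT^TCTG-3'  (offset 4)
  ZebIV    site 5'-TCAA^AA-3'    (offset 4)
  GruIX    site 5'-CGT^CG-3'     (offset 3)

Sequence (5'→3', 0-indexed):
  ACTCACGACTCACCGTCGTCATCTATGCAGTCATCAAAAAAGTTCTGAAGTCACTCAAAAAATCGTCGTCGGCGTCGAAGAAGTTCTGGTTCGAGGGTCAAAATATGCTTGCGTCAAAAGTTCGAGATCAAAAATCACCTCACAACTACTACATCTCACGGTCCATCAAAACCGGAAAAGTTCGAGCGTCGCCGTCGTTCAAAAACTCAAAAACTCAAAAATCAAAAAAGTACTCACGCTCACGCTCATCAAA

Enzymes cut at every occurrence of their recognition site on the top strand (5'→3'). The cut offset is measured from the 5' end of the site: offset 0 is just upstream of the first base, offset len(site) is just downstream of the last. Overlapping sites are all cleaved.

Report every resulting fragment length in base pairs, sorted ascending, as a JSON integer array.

Per-enzyme occurrences:
  BxoX CTCAC/4: at [1, 8, 138, 154, 232, 238] ⇒ [5, 12, 142, 158, 236, 242]
  TgoI GTTCGAG/3: at [88, 119, 179] ⇒ [91, 122, 182]
  NpsVI AAGTTCTG/4: at [39, 80] ⇒ [43, 84]
  ZebIV TCAAAA/4: at [33, 54, 97, 113, 127, 165, 198, 206, 214, 221, 248] ⇒ [37, 58, 101, 117, 131, 169, 202, 210, 218, 225, 252]
  GruIX CGTCG/3: at [13, 63, 66, 72, 186, 192] ⇒ [16, 66, 69, 75, 189, 195]

All cut coordinates (distinct, sorted): [5, 12, 16, 37, 43, 58, 66, 69, 75, 84, 91, 101, 117, 122, 131, 142, 158, 169, 182, 189, 195, 202, 210, 218, 225, 236, 242, 252]

Fragments:
  5→12: 7 bp
  12→16: 4 bp
  16→37: 21 bp
  37→43: 6 bp
  43→58: 15 bp
  58→66: 8 bp
  66→69: 3 bp
  69→75: 6 bp
  75→84: 9 bp
  84→91: 7 bp
  91→101: 10 bp
  101→117: 16 bp
  117→122: 5 bp
  122→131: 9 bp
  131→142: 11 bp
  142→158: 16 bp
  158→169: 11 bp
  169→182: 13 bp
  182→189: 7 bp
  189→195: 6 bp
  195→202: 7 bp
  202→210: 8 bp
  210→218: 8 bp
  218→225: 7 bp
  225→236: 11 bp
  236→242: 6 bp
  242→252: 10 bp
  252→5 (wrap): 253-252+5 = 6 bp

[3,4,5,6,6,6,6,6,7,7,7,7,7,8,8,8,9,9,10,10,11,11,11,13,15,16,16,21]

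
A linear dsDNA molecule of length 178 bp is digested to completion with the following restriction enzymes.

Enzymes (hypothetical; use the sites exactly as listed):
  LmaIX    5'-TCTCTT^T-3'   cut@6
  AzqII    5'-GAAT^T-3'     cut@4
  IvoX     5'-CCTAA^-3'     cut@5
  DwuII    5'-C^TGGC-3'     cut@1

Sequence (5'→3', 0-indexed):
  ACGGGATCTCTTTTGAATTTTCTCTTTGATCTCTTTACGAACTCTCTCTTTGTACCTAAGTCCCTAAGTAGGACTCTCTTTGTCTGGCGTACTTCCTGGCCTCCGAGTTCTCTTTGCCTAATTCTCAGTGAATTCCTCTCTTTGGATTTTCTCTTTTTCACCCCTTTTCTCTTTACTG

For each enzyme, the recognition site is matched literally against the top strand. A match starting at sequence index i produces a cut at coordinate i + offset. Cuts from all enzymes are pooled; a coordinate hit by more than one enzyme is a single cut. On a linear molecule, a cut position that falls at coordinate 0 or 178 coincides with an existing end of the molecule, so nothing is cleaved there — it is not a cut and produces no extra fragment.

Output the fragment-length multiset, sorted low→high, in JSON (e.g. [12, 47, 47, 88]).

Per-enzyme occurrences:
  LmaIX TCTCTTT/6: at [6, 20, 29, 44, 74, 108, 136, 149, 167] ⇒ [12, 26, 35, 50, 80, 114, 142, 155, 173]
  AzqII GAATT/4: at [14, 129] ⇒ [18, 133]
  IvoX CCTAA/5: at [54, 62, 116] ⇒ [59, 67, 121]
  DwuII CTGGC/1: at [83, 95] ⇒ [84, 96]

Pooled cuts: [12, 18, 26, 35, 50, 59, 67, 80, 84, 96, 114, 121, 133, 142, 155, 173]

Fragment lengths:
  [0,12): 12 bp
  [12,18): 6 bp
  [18,26): 8 bp
  [26,35): 9 bp
  [35,50): 15 bp
  [50,59): 9 bp
  [59,67): 8 bp
  [67,80): 13 bp
  [80,84): 4 bp
  [84,96): 12 bp
  [96,114): 18 bp
  [114,121): 7 bp
  [121,133): 12 bp
  [133,142): 9 bp
  [142,155): 13 bp
  [155,173): 18 bp
  [173,178): 5 bp

[4,5,6,7,8,8,9,9,9,12,12,12,13,13,15,18,18]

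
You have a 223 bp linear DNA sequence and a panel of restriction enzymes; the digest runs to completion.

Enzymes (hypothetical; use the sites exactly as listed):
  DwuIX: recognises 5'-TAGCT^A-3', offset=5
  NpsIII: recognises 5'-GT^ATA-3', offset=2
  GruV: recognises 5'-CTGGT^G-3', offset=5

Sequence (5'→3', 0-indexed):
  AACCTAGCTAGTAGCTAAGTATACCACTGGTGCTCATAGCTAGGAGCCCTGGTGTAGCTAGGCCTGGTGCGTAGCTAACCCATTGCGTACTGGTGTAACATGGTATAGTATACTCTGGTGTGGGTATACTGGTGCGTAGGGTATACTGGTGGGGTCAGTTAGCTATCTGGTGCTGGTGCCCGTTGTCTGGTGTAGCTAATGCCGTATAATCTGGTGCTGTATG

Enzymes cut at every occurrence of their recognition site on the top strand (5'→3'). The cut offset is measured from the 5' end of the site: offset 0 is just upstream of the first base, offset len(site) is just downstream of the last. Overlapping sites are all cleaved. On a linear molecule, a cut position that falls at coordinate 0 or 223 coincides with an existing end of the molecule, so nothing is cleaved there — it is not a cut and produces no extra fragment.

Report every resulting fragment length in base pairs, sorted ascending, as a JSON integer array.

[4,5,6,6,6,6,7,7,8,8,8,8,8,9,9,9,10,10,10,10,11,12,14,14,18]

Site scan:
  DwuIX TAGCTA/5: at [4, 11, 36, 54, 71, 159, 192] ⇒ [9, 16, 41, 59, 76, 164, 197]
  NpsIII GTATA/2: at [18, 102, 107, 123, 140, 203] ⇒ [20, 104, 109, 125, 142, 205]
  GruV CTGGTG/5: at [26, 48, 63, 89, 114, 128, 145, 166, 172, 186, 210] ⇒ [31, 53, 68, 94, 119, 133, 150, 171, 177, 191, 215]

All cut coordinates (distinct, sorted): [9, 16, 20, 31, 41, 53, 59, 68, 76, 94, 104, 109, 119, 125, 133, 142, 150, 164, 171, 177, 191, 197, 205, 215]

Fragments:
  [0,9): 9 bp
  [9,16): 7 bp
  [16,20): 4 bp
  [20,31): 11 bp
  [31,41): 10 bp
  [41,53): 12 bp
  [53,59): 6 bp
  [59,68): 9 bp
  [68,76): 8 bp
  [76,94): 18 bp
  [94,104): 10 bp
  [104,109): 5 bp
  [109,119): 10 bp
  [119,125): 6 bp
  [125,133): 8 bp
  [133,142): 9 bp
  [142,150): 8 bp
  [150,164): 14 bp
  [164,171): 7 bp
  [171,177): 6 bp
  [177,191): 14 bp
  [191,197): 6 bp
  [197,205): 8 bp
  [205,215): 10 bp
  [215,223): 8 bp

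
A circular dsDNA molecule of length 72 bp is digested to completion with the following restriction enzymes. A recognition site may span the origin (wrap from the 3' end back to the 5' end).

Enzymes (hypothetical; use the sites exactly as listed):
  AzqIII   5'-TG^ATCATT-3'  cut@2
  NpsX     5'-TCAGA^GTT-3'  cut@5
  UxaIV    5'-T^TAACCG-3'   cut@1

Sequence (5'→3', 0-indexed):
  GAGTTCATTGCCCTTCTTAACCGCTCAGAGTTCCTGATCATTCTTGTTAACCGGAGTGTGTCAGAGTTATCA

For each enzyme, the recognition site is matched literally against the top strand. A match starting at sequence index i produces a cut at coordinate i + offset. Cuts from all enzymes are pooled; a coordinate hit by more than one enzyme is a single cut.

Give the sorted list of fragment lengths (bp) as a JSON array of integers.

[7,9,11,12,15,18]

Site scan:
  AzqIII TGATCATT/2: at [34] ⇒ [36]
  NpsX TCAGAGTT/5: at [24, 60, 69] ⇒ [2, 29, 65]
  UxaIV TTAACCG/1: at [16, 46] ⇒ [17, 47]

All cut coordinates (distinct, sorted): [2, 17, 29, 36, 47, 65]

Fragments:
  2→17: 15 bp
  17→29: 12 bp
  29→36: 7 bp
  36→47: 11 bp
  47→65: 18 bp
  65→2 (wrap): 72-65+2 = 9 bp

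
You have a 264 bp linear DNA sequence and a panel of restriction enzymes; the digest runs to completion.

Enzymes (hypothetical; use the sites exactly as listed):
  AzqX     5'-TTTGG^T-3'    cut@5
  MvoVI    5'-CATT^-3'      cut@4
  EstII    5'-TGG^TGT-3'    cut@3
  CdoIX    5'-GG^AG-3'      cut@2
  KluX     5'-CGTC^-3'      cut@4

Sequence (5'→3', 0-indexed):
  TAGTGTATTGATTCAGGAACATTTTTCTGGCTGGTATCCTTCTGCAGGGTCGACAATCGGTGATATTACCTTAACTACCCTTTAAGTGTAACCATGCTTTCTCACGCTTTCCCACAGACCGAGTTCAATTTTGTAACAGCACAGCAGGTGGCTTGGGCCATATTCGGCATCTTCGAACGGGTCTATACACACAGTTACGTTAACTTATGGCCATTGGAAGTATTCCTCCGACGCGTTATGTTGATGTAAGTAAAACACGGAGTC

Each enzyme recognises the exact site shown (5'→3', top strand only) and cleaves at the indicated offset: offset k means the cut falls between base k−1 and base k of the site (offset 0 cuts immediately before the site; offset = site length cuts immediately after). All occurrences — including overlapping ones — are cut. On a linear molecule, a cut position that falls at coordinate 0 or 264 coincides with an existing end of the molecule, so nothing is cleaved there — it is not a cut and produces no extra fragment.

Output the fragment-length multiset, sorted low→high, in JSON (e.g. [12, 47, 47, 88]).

[4,23,45,192]

Per-enzyme occurrences:
  AzqX (TTTGGT, off=5): no sites
  MvoVI CATT/4: at [19, 211] ⇒ [23, 215]
  EstII (TGGTGT, off=3): no sites
  CdoIX GGAG/2: at [258] ⇒ [260]
  KluX (CGTC, off=4): no sites

Pooled cuts: [23, 215, 260]

Fragments:
  [0,23): 23 bp
  [23,215): 192 bp
  [215,260): 45 bp
  [260,264): 4 bp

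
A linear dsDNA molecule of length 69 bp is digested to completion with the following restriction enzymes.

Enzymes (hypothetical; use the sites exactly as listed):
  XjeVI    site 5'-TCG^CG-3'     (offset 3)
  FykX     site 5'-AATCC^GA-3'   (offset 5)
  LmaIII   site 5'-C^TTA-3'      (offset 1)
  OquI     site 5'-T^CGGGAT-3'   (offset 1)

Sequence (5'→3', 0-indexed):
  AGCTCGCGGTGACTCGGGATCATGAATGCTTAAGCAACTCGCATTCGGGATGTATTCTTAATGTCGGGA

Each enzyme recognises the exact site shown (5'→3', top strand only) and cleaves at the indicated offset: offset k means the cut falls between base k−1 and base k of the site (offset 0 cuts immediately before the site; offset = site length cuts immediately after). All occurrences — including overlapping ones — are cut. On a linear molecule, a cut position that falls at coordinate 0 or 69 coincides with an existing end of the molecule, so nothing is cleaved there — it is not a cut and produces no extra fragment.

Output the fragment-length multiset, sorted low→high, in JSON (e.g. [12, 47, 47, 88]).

Site scan:
  XjeVI TCGCG/3: at [3] ⇒ [6]
  FykX (AATCCGA, off=5): no sites
  LmaIII CTTA/1: at [28, 56] ⇒ [29, 57]
  OquI TCGGGAT/1: at [13, 44] ⇒ [14, 45]

All cut coordinates (distinct, sorted): [6, 14, 29, 45, 57]

Fragment lengths:
  [0,6): 6 bp
  [6,14): 8 bp
  [14,29): 15 bp
  [29,45): 16 bp
  [45,57): 12 bp
  [57,69): 12 bp

[6,8,12,12,15,16]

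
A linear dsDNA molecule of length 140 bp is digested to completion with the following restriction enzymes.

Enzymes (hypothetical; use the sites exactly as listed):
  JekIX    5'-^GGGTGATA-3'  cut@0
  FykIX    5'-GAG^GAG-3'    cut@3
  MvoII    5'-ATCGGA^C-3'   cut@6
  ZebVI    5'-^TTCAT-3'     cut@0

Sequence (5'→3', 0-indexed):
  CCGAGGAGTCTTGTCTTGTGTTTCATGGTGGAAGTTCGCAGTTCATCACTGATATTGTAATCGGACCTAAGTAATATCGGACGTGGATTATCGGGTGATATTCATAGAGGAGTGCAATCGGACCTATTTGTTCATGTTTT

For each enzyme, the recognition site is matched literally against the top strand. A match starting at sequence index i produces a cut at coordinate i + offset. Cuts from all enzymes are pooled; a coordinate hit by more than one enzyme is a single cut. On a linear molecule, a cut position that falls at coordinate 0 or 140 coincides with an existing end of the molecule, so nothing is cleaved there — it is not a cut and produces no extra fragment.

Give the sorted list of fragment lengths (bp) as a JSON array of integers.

[5,8,8,9,10,11,13,16,16,20,24]

Per-enzyme occurrences:
  JekIX (GGGTGATA, off=0): starts [92] → cuts [92]
  FykIX (GAGGAG, off=3): starts [2, 106] → cuts [5, 109]
  MvoII (ATCGGAC, off=6): starts [59, 75, 116] → cuts [65, 81, 122]
  ZebVI (TTCAT, off=0): starts [21, 41, 100, 130] → cuts [21, 41, 100, 130]

All cut coordinates (distinct, sorted): [5, 21, 41, 65, 81, 92, 100, 109, 122, 130]

Fragments:
  [0,5): 5 bp
  [5,21): 16 bp
  [21,41): 20 bp
  [41,65): 24 bp
  [65,81): 16 bp
  [81,92): 11 bp
  [92,100): 8 bp
  [100,109): 9 bp
  [109,122): 13 bp
  [122,130): 8 bp
  [130,140): 10 bp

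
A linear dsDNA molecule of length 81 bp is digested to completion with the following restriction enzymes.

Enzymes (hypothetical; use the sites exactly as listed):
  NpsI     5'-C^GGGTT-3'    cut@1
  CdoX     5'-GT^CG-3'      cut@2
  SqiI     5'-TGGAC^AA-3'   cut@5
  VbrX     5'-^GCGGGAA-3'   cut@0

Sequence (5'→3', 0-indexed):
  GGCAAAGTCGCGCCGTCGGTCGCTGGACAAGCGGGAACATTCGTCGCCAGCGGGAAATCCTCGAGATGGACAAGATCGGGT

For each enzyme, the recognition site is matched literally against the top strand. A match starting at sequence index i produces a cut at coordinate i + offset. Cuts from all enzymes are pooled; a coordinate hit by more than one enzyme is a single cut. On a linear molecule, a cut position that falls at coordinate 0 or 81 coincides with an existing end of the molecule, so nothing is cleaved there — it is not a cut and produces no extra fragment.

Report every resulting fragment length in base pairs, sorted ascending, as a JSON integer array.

Scan for sites:
  NpsI (CGGGTT, off=1): no sites
  CdoX GTCG/2: at [6, 14, 18, 42] ⇒ [8, 16, 20, 44]
  SqiI TGGACAA/5: at [23, 66] ⇒ [28, 71]
  VbrX GCGGGAA/0: at [30, 49] ⇒ [30, 49]

All cut coordinates (distinct, sorted): [8, 16, 20, 28, 30, 44, 49, 71]

Fragment lengths:
  [0,8): 8 bp
  [8,16): 8 bp
  [16,20): 4 bp
  [20,28): 8 bp
  [28,30): 2 bp
  [30,44): 14 bp
  [44,49): 5 bp
  [49,71): 22 bp
  [71,81): 10 bp

[2,4,5,8,8,8,10,14,22]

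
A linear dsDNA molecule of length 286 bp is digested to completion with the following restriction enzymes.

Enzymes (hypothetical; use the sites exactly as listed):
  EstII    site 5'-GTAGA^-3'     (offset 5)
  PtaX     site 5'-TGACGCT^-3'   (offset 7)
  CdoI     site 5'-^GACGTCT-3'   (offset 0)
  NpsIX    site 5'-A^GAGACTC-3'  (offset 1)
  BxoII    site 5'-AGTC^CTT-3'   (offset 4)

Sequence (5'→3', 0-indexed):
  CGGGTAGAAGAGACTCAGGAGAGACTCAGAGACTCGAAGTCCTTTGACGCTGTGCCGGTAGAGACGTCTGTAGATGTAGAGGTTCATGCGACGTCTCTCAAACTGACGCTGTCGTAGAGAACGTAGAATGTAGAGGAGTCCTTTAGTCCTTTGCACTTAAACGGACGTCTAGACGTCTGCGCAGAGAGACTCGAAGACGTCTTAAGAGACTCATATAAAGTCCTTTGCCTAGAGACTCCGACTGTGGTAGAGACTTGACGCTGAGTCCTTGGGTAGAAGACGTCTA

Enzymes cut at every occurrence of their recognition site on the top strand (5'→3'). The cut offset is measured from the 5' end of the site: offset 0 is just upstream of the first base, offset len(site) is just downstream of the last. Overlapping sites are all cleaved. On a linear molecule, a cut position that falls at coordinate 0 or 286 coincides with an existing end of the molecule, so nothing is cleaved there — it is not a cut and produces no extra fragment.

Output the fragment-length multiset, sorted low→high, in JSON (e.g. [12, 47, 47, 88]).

Per-enzyme occurrences:
  EstII (GTAGA, off=5): starts [3, 57, 69, 75, 113, 122, 129, 246, 272] → cuts [8, 62, 74, 80, 118, 127, 134, 251, 277]
  PtaX (TGACGCT, off=7): starts [44, 103, 255] → cuts [51, 110, 262]
  CdoI (GACGTCT, off=0): starts [62, 89, 163, 171, 195, 278] → cuts [62, 89, 163, 171, 195, 278]
  NpsIX (AGAGACTC, off=1): starts [8, 19, 27, 184, 204, 230] → cuts [9, 20, 28, 185, 205, 231]
  BxoII (AGTCCTT, off=4): starts [37, 136, 144, 218, 263] → cuts [41, 140, 148, 222, 267]

All cut coordinates (distinct, sorted): [8, 9, 20, 28, 41, 51, 62, 74, 80, 89, 110, 118, 127, 134, 140, 148, 163, 171, 185, 195, 205, 222, 231, 251, 262, 267, 277, 278]

Fragment lengths:
  [0,8): 8 bp
  [8,9): 1 bp
  [9,20): 11 bp
  [20,28): 8 bp
  [28,41): 13 bp
  [41,51): 10 bp
  [51,62): 11 bp
  [62,74): 12 bp
  [74,80): 6 bp
  [80,89): 9 bp
  [89,110): 21 bp
  [110,118): 8 bp
  [118,127): 9 bp
  [127,134): 7 bp
  [134,140): 6 bp
  [140,148): 8 bp
  [148,163): 15 bp
  [163,171): 8 bp
  [171,185): 14 bp
  [185,195): 10 bp
  [195,205): 10 bp
  [205,222): 17 bp
  [222,231): 9 bp
  [231,251): 20 bp
  [251,262): 11 bp
  [262,267): 5 bp
  [267,277): 10 bp
  [277,278): 1 bp
  [278,286): 8 bp

[1,1,5,6,6,7,8,8,8,8,8,8,9,9,9,10,10,10,10,11,11,11,12,13,14,15,17,20,21]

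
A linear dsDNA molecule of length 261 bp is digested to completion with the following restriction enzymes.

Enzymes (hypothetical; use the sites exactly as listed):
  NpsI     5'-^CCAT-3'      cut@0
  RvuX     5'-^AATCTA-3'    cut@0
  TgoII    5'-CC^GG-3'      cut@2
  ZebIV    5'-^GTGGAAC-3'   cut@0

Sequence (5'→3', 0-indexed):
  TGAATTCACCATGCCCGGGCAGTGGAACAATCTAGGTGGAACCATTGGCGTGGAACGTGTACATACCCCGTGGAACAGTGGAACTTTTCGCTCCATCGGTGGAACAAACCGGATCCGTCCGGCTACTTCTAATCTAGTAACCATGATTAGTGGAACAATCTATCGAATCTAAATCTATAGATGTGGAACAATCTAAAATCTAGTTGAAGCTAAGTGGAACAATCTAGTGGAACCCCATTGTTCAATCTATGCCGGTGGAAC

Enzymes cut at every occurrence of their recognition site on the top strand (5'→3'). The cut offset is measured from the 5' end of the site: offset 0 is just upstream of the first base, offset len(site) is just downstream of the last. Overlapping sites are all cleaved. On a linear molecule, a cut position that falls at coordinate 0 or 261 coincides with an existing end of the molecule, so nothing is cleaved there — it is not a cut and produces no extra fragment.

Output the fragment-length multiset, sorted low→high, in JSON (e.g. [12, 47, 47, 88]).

Per-enzyme occurrences:
  NpsI (CCAT, off=0): starts [8, 41, 92, 140, 234] → cuts [8, 41, 92, 140, 234]
  RvuX (AATCTA, off=0): starts [28, 130, 156, 165, 171, 189, 196, 220, 243] → cuts [28, 130, 156, 165, 171, 189, 196, 220, 243]
  TgoII (CCGG, off=2): starts [14, 108, 118, 251] → cuts [16, 110, 120, 253]
  ZebIV (GTGGAAC, off=0): starts [21, 35, 49, 69, 77, 98, 149, 182, 213, 226, 254] → cuts [21, 35, 49, 69, 77, 98, 149, 182, 213, 226, 254]

All cut coordinates (distinct, sorted): [8, 16, 21, 28, 35, 41, 49, 69, 77, 92, 98, 110, 120, 130, 140, 149, 156, 165, 171, 182, 189, 196, 213, 220, 226, 234, 243, 253, 254]

Fragment lengths:
  [0,8): 8 bp
  [8,16): 8 bp
  [16,21): 5 bp
  [21,28): 7 bp
  [28,35): 7 bp
  [35,41): 6 bp
  [41,49): 8 bp
  [49,69): 20 bp
  [69,77): 8 bp
  [77,92): 15 bp
  [92,98): 6 bp
  [98,110): 12 bp
  [110,120): 10 bp
  [120,130): 10 bp
  [130,140): 10 bp
  [140,149): 9 bp
  [149,156): 7 bp
  [156,165): 9 bp
  [165,171): 6 bp
  [171,182): 11 bp
  [182,189): 7 bp
  [189,196): 7 bp
  [196,213): 17 bp
  [213,220): 7 bp
  [220,226): 6 bp
  [226,234): 8 bp
  [234,243): 9 bp
  [243,253): 10 bp
  [253,254): 1 bp
  [254,261): 7 bp

[1,5,6,6,6,6,7,7,7,7,7,7,7,8,8,8,8,8,9,9,9,10,10,10,10,11,12,15,17,20]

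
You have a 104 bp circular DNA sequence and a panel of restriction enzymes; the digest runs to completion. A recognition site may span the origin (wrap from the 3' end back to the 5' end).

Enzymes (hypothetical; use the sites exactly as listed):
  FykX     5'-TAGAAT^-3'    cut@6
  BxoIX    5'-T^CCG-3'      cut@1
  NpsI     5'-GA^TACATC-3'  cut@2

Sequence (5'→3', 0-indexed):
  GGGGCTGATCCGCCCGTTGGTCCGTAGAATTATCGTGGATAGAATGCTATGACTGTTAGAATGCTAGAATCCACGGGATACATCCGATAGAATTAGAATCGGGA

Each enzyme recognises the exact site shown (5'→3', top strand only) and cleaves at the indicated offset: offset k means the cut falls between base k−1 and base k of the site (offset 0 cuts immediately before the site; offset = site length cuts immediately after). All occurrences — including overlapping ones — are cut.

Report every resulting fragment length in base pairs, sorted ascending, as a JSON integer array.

[5,6,8,8,9,10,12,14,15,17]

Per-enzyme occurrences:
  FykX (TAGAAT, off=6): starts [24, 39, 56, 64, 87, 93] → cuts [30, 45, 62, 70, 93, 99]
  BxoIX (TCCG, off=1): starts [8, 20, 82] → cuts [9, 21, 83]
  NpsI (GATACATC, off=2): starts [76] → cuts [78]

Pooled cuts: [9, 21, 30, 45, 62, 70, 78, 83, 93, 99]

Fragments:
  9→21: 12 bp
  21→30: 9 bp
  30→45: 15 bp
  45→62: 17 bp
  62→70: 8 bp
  70→78: 8 bp
  78→83: 5 bp
  83→93: 10 bp
  93→99: 6 bp
  99→9 (wrap): 104-99+9 = 14 bp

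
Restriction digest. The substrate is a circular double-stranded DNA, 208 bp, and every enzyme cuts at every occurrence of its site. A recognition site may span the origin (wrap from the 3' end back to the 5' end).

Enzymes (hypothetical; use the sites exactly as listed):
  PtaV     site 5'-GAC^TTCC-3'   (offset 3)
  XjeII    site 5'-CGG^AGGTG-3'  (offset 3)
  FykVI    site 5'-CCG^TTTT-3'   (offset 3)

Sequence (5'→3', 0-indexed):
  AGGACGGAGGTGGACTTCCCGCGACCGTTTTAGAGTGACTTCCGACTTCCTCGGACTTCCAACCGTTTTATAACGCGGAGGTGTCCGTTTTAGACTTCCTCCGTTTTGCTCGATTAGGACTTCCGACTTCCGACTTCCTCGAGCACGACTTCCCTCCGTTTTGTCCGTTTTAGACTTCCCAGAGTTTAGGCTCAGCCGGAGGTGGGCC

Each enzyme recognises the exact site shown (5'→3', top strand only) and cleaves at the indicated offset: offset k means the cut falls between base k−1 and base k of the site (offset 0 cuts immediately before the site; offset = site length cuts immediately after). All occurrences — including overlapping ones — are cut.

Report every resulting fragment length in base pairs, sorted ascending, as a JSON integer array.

[7,7,7,8,8,8,8,9,9,9,9,10,12,12,13,15,16,17,24]

Site scan:
  PtaV GACTTCC/3: at [12, 36, 43, 53, 92, 117, 124, 131, 146, 172] ⇒ [15, 39, 46, 56, 95, 120, 127, 134, 149, 175]
  XjeII CGGAGGTG/3: at [4, 75, 196] ⇒ [7, 78, 199]
  FykVI CCGTTTT/3: at [24, 62, 84, 100, 155, 164] ⇒ [27, 65, 87, 103, 158, 167]

Pooled cuts: [7, 15, 27, 39, 46, 56, 65, 78, 87, 95, 103, 120, 127, 134, 149, 158, 167, 175, 199]

Fragments:
  7→15: 8 bp
  15→27: 12 bp
  27→39: 12 bp
  39→46: 7 bp
  46→56: 10 bp
  56→65: 9 bp
  65→78: 13 bp
  78→87: 9 bp
  87→95: 8 bp
  95→103: 8 bp
  103→120: 17 bp
  120→127: 7 bp
  127→134: 7 bp
  134→149: 15 bp
  149→158: 9 bp
  158→167: 9 bp
  167→175: 8 bp
  175→199: 24 bp
  199→7 (wrap): 208-199+7 = 16 bp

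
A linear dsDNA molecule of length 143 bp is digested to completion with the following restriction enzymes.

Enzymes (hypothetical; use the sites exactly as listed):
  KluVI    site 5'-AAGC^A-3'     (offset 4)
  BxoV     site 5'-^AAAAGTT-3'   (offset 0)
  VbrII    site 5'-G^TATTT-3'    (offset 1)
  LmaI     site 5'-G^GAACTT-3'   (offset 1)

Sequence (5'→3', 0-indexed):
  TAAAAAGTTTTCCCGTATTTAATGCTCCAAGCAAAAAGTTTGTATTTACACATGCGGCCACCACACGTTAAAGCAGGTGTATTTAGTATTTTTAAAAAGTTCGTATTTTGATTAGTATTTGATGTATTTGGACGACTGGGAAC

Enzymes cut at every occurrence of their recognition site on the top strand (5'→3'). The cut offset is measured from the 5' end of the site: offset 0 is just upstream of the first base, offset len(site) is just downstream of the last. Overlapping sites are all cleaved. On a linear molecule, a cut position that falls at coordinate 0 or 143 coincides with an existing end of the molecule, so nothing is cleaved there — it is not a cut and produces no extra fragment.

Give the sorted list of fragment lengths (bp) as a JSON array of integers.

[1,2,5,7,8,9,9,9,12,13,17,19,32]

Site scan:
  KluVI (AAGCA, off=4): starts [28, 70] → cuts [32, 74]
  BxoV (AAAAGTT, off=0): starts [2, 33, 94] → cuts [2, 33, 94]
  VbrII (GTATTT, off=1): starts [14, 41, 78, 85, 102, 114, 123] → cuts [15, 42, 79, 86, 103, 115, 124]
  LmaI (GGAACTT, off=1): no sites

Pooled cuts: [2, 15, 32, 33, 42, 74, 79, 86, 94, 103, 115, 124]

Fragment lengths:
  [0,2): 2 bp
  [2,15): 13 bp
  [15,32): 17 bp
  [32,33): 1 bp
  [33,42): 9 bp
  [42,74): 32 bp
  [74,79): 5 bp
  [79,86): 7 bp
  [86,94): 8 bp
  [94,103): 9 bp
  [103,115): 12 bp
  [115,124): 9 bp
  [124,143): 19 bp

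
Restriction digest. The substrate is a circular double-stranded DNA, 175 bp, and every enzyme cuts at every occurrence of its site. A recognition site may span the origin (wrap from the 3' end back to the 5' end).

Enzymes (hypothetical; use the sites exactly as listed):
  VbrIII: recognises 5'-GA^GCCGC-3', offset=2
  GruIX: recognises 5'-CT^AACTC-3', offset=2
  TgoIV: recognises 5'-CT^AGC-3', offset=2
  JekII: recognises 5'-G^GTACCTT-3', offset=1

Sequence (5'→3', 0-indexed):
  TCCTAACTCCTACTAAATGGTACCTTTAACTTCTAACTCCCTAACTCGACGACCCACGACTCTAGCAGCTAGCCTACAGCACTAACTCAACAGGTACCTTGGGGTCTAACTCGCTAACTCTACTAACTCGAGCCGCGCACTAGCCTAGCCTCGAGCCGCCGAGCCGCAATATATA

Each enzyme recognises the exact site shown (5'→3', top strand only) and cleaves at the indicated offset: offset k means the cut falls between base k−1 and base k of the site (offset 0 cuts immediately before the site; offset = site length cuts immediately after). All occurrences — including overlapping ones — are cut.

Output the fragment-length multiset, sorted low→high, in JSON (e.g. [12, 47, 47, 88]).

[5,7,7,8,8,8,8,9,10,10,13,14,15,15,17,21]

Per-enzyme occurrences:
  VbrIII (GAGCCGC, off=2): starts [129, 152, 160] → cuts [131, 154, 162]
  GruIX (CTAACTC, off=2): starts [2, 32, 40, 81, 105, 113, 122] → cuts [4, 34, 42, 83, 107, 115, 124]
  TgoIV (CTAGC, off=2): starts [61, 68, 139, 144] → cuts [63, 70, 141, 146]
  JekII (GGTACCTT, off=1): starts [18, 92] → cuts [19, 93]

All cut coordinates (distinct, sorted): [4, 19, 34, 42, 63, 70, 83, 93, 107, 115, 124, 131, 141, 146, 154, 162]

Fragment lengths:
  4→19: 15 bp
  19→34: 15 bp
  34→42: 8 bp
  42→63: 21 bp
  63→70: 7 bp
  70→83: 13 bp
  83→93: 10 bp
  93→107: 14 bp
  107→115: 8 bp
  115→124: 9 bp
  124→131: 7 bp
  131→141: 10 bp
  141→146: 5 bp
  146→154: 8 bp
  154→162: 8 bp
  162→4 (wrap): 175-162+4 = 17 bp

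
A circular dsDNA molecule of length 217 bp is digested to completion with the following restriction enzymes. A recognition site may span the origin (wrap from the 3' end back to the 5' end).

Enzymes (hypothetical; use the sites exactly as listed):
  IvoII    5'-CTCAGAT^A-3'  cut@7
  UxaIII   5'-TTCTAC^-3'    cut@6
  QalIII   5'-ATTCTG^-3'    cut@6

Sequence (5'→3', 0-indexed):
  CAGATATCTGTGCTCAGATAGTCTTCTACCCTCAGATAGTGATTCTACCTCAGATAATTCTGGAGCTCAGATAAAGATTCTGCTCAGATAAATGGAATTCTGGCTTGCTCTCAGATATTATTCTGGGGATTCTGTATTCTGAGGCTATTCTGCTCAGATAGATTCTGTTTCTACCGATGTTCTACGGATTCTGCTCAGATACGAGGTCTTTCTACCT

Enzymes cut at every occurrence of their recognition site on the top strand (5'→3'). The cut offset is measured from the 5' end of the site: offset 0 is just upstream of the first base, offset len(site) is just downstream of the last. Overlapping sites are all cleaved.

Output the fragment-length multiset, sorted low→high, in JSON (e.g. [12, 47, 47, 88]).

[7,7,7,7,7,7,7,7,8,8,8,9,9,10,10,10,11,11,11,13,14,14,15]

Per-enzyme occurrences:
  IvoII CTCAGATA/7: at [12, 30, 48, 65, 82, 109, 152, 193, 215] ⇒ [5, 19, 37, 55, 72, 89, 116, 159, 200]
  UxaIII TTCTAC/6: at [23, 42, 168, 179, 209] ⇒ [29, 48, 174, 185, 215]
  QalIII ATTCTG/6: at [56, 76, 96, 119, 128, 135, 146, 161, 187] ⇒ [62, 82, 102, 125, 134, 141, 152, 167, 193]

Pooled cuts: [5, 19, 29, 37, 48, 55, 62, 72, 82, 89, 102, 116, 125, 134, 141, 152, 159, 167, 174, 185, 193, 200, 215]

Fragments:
  5→19: 14 bp
  19→29: 10 bp
  29→37: 8 bp
  37→48: 11 bp
  48→55: 7 bp
  55→62: 7 bp
  62→72: 10 bp
  72→82: 10 bp
  82→89: 7 bp
  89→102: 13 bp
  102→116: 14 bp
  116→125: 9 bp
  125→134: 9 bp
  134→141: 7 bp
  141→152: 11 bp
  152→159: 7 bp
  159→167: 8 bp
  167→174: 7 bp
  174→185: 11 bp
  185→193: 8 bp
  193→200: 7 bp
  200→215: 15 bp
  215→5 (wrap): 217-215+5 = 7 bp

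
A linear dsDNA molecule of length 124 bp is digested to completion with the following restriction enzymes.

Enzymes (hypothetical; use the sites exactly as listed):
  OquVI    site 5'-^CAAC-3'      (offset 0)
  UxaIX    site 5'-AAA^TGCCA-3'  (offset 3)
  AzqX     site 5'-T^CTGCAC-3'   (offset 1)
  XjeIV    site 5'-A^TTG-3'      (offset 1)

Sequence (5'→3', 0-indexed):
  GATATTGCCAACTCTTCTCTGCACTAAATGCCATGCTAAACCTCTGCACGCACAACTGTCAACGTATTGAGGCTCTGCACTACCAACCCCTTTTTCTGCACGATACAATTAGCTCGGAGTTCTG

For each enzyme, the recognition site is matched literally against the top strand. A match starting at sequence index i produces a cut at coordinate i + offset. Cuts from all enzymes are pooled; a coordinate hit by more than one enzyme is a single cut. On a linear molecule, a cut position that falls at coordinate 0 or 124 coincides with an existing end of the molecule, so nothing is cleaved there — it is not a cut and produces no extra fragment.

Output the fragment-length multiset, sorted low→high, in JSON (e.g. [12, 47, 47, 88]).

Per-enzyme occurrences:
  OquVI CAAC/0: at [8, 52, 59, 83] ⇒ [8, 52, 59, 83]
  UxaIX AAATGCCA/3: at [25] ⇒ [28]
  AzqX TCTGCAC/1: at [17, 42, 73, 94] ⇒ [18, 43, 74, 95]
  XjeIV ATTG/1: at [3, 65] ⇒ [4, 66]

Pooled cuts: [4, 8, 18, 28, 43, 52, 59, 66, 74, 83, 95]

Fragments:
  [0,4): 4 bp
  [4,8): 4 bp
  [8,18): 10 bp
  [18,28): 10 bp
  [28,43): 15 bp
  [43,52): 9 bp
  [52,59): 7 bp
  [59,66): 7 bp
  [66,74): 8 bp
  [74,83): 9 bp
  [83,95): 12 bp
  [95,124): 29 bp

[4,4,7,7,8,9,9,10,10,12,15,29]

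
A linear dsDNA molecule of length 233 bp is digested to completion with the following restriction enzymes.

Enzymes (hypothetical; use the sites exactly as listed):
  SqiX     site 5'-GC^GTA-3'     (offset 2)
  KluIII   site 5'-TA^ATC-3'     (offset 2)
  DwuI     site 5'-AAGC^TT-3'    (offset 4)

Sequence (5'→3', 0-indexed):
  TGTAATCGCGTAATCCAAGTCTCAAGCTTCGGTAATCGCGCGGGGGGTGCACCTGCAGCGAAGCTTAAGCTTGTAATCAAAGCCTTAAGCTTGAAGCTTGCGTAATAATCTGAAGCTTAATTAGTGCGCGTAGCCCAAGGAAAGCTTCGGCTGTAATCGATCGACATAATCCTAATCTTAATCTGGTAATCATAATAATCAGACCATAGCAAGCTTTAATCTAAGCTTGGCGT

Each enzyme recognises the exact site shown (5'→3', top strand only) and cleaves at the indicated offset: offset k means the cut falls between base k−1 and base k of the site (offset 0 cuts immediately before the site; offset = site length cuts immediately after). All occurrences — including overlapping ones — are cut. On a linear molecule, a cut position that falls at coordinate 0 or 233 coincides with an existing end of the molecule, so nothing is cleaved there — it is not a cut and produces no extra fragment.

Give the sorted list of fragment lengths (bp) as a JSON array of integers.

[3,4,4,4,5,5,6,6,6,6,7,7,7,8,8,9,9,10,13,13,15,15,16,17,30]

Site scan:
  SqiX GCGTA/2: at [7, 99, 127] ⇒ [9, 101, 129]
  KluIII TAATC/2: at [2, 10, 32, 73, 105, 153, 166, 172, 178, 186, 195, 216] ⇒ [4, 12, 34, 75, 107, 155, 168, 174, 180, 188, 197, 218]
  DwuI AAGCTT/4: at [23, 60, 66, 86, 93, 112, 141, 210, 222] ⇒ [27, 64, 70, 90, 97, 116, 145, 214, 226]

All cut coordinates (distinct, sorted): [4, 9, 12, 27, 34, 64, 70, 75, 90, 97, 101, 107, 116, 129, 145, 155, 168, 174, 180, 188, 197, 214, 218, 226]

Fragment lengths:
  [0,4): 4 bp
  [4,9): 5 bp
  [9,12): 3 bp
  [12,27): 15 bp
  [27,34): 7 bp
  [34,64): 30 bp
  [64,70): 6 bp
  [70,75): 5 bp
  [75,90): 15 bp
  [90,97): 7 bp
  [97,101): 4 bp
  [101,107): 6 bp
  [107,116): 9 bp
  [116,129): 13 bp
  [129,145): 16 bp
  [145,155): 10 bp
  [155,168): 13 bp
  [168,174): 6 bp
  [174,180): 6 bp
  [180,188): 8 bp
  [188,197): 9 bp
  [197,214): 17 bp
  [214,218): 4 bp
  [218,226): 8 bp
  [226,233): 7 bp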